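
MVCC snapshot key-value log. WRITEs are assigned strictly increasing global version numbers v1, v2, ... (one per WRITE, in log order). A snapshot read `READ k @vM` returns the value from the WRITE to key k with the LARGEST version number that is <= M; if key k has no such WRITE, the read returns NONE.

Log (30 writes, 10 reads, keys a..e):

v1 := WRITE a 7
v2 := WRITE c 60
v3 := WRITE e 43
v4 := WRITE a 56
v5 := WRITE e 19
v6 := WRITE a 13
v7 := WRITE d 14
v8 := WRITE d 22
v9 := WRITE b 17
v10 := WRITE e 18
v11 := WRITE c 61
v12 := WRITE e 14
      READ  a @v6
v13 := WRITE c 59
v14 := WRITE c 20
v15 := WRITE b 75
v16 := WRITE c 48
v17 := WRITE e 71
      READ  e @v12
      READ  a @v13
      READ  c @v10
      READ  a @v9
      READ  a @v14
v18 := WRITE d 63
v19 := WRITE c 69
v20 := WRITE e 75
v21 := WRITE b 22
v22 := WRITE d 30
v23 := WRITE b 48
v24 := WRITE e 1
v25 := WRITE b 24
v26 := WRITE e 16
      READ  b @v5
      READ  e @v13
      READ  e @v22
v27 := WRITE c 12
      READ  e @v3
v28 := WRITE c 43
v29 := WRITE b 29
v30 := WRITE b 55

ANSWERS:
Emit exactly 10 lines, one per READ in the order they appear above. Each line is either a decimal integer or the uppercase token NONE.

v1: WRITE a=7  (a history now [(1, 7)])
v2: WRITE c=60  (c history now [(2, 60)])
v3: WRITE e=43  (e history now [(3, 43)])
v4: WRITE a=56  (a history now [(1, 7), (4, 56)])
v5: WRITE e=19  (e history now [(3, 43), (5, 19)])
v6: WRITE a=13  (a history now [(1, 7), (4, 56), (6, 13)])
v7: WRITE d=14  (d history now [(7, 14)])
v8: WRITE d=22  (d history now [(7, 14), (8, 22)])
v9: WRITE b=17  (b history now [(9, 17)])
v10: WRITE e=18  (e history now [(3, 43), (5, 19), (10, 18)])
v11: WRITE c=61  (c history now [(2, 60), (11, 61)])
v12: WRITE e=14  (e history now [(3, 43), (5, 19), (10, 18), (12, 14)])
READ a @v6: history=[(1, 7), (4, 56), (6, 13)] -> pick v6 -> 13
v13: WRITE c=59  (c history now [(2, 60), (11, 61), (13, 59)])
v14: WRITE c=20  (c history now [(2, 60), (11, 61), (13, 59), (14, 20)])
v15: WRITE b=75  (b history now [(9, 17), (15, 75)])
v16: WRITE c=48  (c history now [(2, 60), (11, 61), (13, 59), (14, 20), (16, 48)])
v17: WRITE e=71  (e history now [(3, 43), (5, 19), (10, 18), (12, 14), (17, 71)])
READ e @v12: history=[(3, 43), (5, 19), (10, 18), (12, 14), (17, 71)] -> pick v12 -> 14
READ a @v13: history=[(1, 7), (4, 56), (6, 13)] -> pick v6 -> 13
READ c @v10: history=[(2, 60), (11, 61), (13, 59), (14, 20), (16, 48)] -> pick v2 -> 60
READ a @v9: history=[(1, 7), (4, 56), (6, 13)] -> pick v6 -> 13
READ a @v14: history=[(1, 7), (4, 56), (6, 13)] -> pick v6 -> 13
v18: WRITE d=63  (d history now [(7, 14), (8, 22), (18, 63)])
v19: WRITE c=69  (c history now [(2, 60), (11, 61), (13, 59), (14, 20), (16, 48), (19, 69)])
v20: WRITE e=75  (e history now [(3, 43), (5, 19), (10, 18), (12, 14), (17, 71), (20, 75)])
v21: WRITE b=22  (b history now [(9, 17), (15, 75), (21, 22)])
v22: WRITE d=30  (d history now [(7, 14), (8, 22), (18, 63), (22, 30)])
v23: WRITE b=48  (b history now [(9, 17), (15, 75), (21, 22), (23, 48)])
v24: WRITE e=1  (e history now [(3, 43), (5, 19), (10, 18), (12, 14), (17, 71), (20, 75), (24, 1)])
v25: WRITE b=24  (b history now [(9, 17), (15, 75), (21, 22), (23, 48), (25, 24)])
v26: WRITE e=16  (e history now [(3, 43), (5, 19), (10, 18), (12, 14), (17, 71), (20, 75), (24, 1), (26, 16)])
READ b @v5: history=[(9, 17), (15, 75), (21, 22), (23, 48), (25, 24)] -> no version <= 5 -> NONE
READ e @v13: history=[(3, 43), (5, 19), (10, 18), (12, 14), (17, 71), (20, 75), (24, 1), (26, 16)] -> pick v12 -> 14
READ e @v22: history=[(3, 43), (5, 19), (10, 18), (12, 14), (17, 71), (20, 75), (24, 1), (26, 16)] -> pick v20 -> 75
v27: WRITE c=12  (c history now [(2, 60), (11, 61), (13, 59), (14, 20), (16, 48), (19, 69), (27, 12)])
READ e @v3: history=[(3, 43), (5, 19), (10, 18), (12, 14), (17, 71), (20, 75), (24, 1), (26, 16)] -> pick v3 -> 43
v28: WRITE c=43  (c history now [(2, 60), (11, 61), (13, 59), (14, 20), (16, 48), (19, 69), (27, 12), (28, 43)])
v29: WRITE b=29  (b history now [(9, 17), (15, 75), (21, 22), (23, 48), (25, 24), (29, 29)])
v30: WRITE b=55  (b history now [(9, 17), (15, 75), (21, 22), (23, 48), (25, 24), (29, 29), (30, 55)])

Answer: 13
14
13
60
13
13
NONE
14
75
43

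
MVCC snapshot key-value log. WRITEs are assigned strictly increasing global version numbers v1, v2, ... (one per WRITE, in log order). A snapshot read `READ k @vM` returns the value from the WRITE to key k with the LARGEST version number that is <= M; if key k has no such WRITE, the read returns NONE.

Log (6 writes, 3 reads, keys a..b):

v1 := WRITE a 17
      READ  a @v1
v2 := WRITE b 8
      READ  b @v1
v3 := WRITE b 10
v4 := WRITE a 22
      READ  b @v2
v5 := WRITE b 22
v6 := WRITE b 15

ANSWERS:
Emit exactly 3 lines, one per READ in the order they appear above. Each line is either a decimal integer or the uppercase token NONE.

v1: WRITE a=17  (a history now [(1, 17)])
READ a @v1: history=[(1, 17)] -> pick v1 -> 17
v2: WRITE b=8  (b history now [(2, 8)])
READ b @v1: history=[(2, 8)] -> no version <= 1 -> NONE
v3: WRITE b=10  (b history now [(2, 8), (3, 10)])
v4: WRITE a=22  (a history now [(1, 17), (4, 22)])
READ b @v2: history=[(2, 8), (3, 10)] -> pick v2 -> 8
v5: WRITE b=22  (b history now [(2, 8), (3, 10), (5, 22)])
v6: WRITE b=15  (b history now [(2, 8), (3, 10), (5, 22), (6, 15)])

Answer: 17
NONE
8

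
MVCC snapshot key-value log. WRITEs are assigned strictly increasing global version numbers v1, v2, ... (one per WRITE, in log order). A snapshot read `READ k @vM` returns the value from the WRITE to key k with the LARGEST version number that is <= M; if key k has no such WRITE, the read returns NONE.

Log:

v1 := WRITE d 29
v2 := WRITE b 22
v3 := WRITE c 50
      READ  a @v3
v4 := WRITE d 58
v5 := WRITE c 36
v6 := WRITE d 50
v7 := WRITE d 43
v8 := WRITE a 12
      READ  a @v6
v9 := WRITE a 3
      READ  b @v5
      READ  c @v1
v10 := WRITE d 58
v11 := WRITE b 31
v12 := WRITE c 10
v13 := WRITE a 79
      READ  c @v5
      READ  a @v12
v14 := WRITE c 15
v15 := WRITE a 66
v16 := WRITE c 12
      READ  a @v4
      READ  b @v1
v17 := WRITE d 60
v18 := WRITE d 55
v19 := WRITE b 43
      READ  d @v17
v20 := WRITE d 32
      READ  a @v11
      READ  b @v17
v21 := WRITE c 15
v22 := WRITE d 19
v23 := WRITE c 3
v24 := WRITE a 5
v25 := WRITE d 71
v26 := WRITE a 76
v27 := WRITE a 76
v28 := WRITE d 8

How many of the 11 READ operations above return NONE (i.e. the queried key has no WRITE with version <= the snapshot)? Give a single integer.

v1: WRITE d=29  (d history now [(1, 29)])
v2: WRITE b=22  (b history now [(2, 22)])
v3: WRITE c=50  (c history now [(3, 50)])
READ a @v3: history=[] -> no version <= 3 -> NONE
v4: WRITE d=58  (d history now [(1, 29), (4, 58)])
v5: WRITE c=36  (c history now [(3, 50), (5, 36)])
v6: WRITE d=50  (d history now [(1, 29), (4, 58), (6, 50)])
v7: WRITE d=43  (d history now [(1, 29), (4, 58), (6, 50), (7, 43)])
v8: WRITE a=12  (a history now [(8, 12)])
READ a @v6: history=[(8, 12)] -> no version <= 6 -> NONE
v9: WRITE a=3  (a history now [(8, 12), (9, 3)])
READ b @v5: history=[(2, 22)] -> pick v2 -> 22
READ c @v1: history=[(3, 50), (5, 36)] -> no version <= 1 -> NONE
v10: WRITE d=58  (d history now [(1, 29), (4, 58), (6, 50), (7, 43), (10, 58)])
v11: WRITE b=31  (b history now [(2, 22), (11, 31)])
v12: WRITE c=10  (c history now [(3, 50), (5, 36), (12, 10)])
v13: WRITE a=79  (a history now [(8, 12), (9, 3), (13, 79)])
READ c @v5: history=[(3, 50), (5, 36), (12, 10)] -> pick v5 -> 36
READ a @v12: history=[(8, 12), (9, 3), (13, 79)] -> pick v9 -> 3
v14: WRITE c=15  (c history now [(3, 50), (5, 36), (12, 10), (14, 15)])
v15: WRITE a=66  (a history now [(8, 12), (9, 3), (13, 79), (15, 66)])
v16: WRITE c=12  (c history now [(3, 50), (5, 36), (12, 10), (14, 15), (16, 12)])
READ a @v4: history=[(8, 12), (9, 3), (13, 79), (15, 66)] -> no version <= 4 -> NONE
READ b @v1: history=[(2, 22), (11, 31)] -> no version <= 1 -> NONE
v17: WRITE d=60  (d history now [(1, 29), (4, 58), (6, 50), (7, 43), (10, 58), (17, 60)])
v18: WRITE d=55  (d history now [(1, 29), (4, 58), (6, 50), (7, 43), (10, 58), (17, 60), (18, 55)])
v19: WRITE b=43  (b history now [(2, 22), (11, 31), (19, 43)])
READ d @v17: history=[(1, 29), (4, 58), (6, 50), (7, 43), (10, 58), (17, 60), (18, 55)] -> pick v17 -> 60
v20: WRITE d=32  (d history now [(1, 29), (4, 58), (6, 50), (7, 43), (10, 58), (17, 60), (18, 55), (20, 32)])
READ a @v11: history=[(8, 12), (9, 3), (13, 79), (15, 66)] -> pick v9 -> 3
READ b @v17: history=[(2, 22), (11, 31), (19, 43)] -> pick v11 -> 31
v21: WRITE c=15  (c history now [(3, 50), (5, 36), (12, 10), (14, 15), (16, 12), (21, 15)])
v22: WRITE d=19  (d history now [(1, 29), (4, 58), (6, 50), (7, 43), (10, 58), (17, 60), (18, 55), (20, 32), (22, 19)])
v23: WRITE c=3  (c history now [(3, 50), (5, 36), (12, 10), (14, 15), (16, 12), (21, 15), (23, 3)])
v24: WRITE a=5  (a history now [(8, 12), (9, 3), (13, 79), (15, 66), (24, 5)])
v25: WRITE d=71  (d history now [(1, 29), (4, 58), (6, 50), (7, 43), (10, 58), (17, 60), (18, 55), (20, 32), (22, 19), (25, 71)])
v26: WRITE a=76  (a history now [(8, 12), (9, 3), (13, 79), (15, 66), (24, 5), (26, 76)])
v27: WRITE a=76  (a history now [(8, 12), (9, 3), (13, 79), (15, 66), (24, 5), (26, 76), (27, 76)])
v28: WRITE d=8  (d history now [(1, 29), (4, 58), (6, 50), (7, 43), (10, 58), (17, 60), (18, 55), (20, 32), (22, 19), (25, 71), (28, 8)])
Read results in order: ['NONE', 'NONE', '22', 'NONE', '36', '3', 'NONE', 'NONE', '60', '3', '31']
NONE count = 5

Answer: 5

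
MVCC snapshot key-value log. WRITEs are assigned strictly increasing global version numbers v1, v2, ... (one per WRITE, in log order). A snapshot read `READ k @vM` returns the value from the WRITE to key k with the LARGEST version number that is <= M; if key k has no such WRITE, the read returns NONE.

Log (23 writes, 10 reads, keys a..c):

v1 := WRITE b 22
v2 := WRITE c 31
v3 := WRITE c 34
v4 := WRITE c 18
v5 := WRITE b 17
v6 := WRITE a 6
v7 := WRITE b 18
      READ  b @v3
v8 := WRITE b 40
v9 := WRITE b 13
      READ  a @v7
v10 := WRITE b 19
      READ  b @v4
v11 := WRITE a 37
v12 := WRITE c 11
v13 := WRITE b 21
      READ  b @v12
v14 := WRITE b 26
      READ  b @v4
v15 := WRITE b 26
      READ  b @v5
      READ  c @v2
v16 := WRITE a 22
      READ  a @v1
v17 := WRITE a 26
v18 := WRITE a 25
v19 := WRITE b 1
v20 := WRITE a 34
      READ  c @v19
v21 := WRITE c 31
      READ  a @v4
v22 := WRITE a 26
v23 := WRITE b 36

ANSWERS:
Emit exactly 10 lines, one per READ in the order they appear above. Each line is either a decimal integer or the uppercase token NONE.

Answer: 22
6
22
19
22
17
31
NONE
11
NONE

Derivation:
v1: WRITE b=22  (b history now [(1, 22)])
v2: WRITE c=31  (c history now [(2, 31)])
v3: WRITE c=34  (c history now [(2, 31), (3, 34)])
v4: WRITE c=18  (c history now [(2, 31), (3, 34), (4, 18)])
v5: WRITE b=17  (b history now [(1, 22), (5, 17)])
v6: WRITE a=6  (a history now [(6, 6)])
v7: WRITE b=18  (b history now [(1, 22), (5, 17), (7, 18)])
READ b @v3: history=[(1, 22), (5, 17), (7, 18)] -> pick v1 -> 22
v8: WRITE b=40  (b history now [(1, 22), (5, 17), (7, 18), (8, 40)])
v9: WRITE b=13  (b history now [(1, 22), (5, 17), (7, 18), (8, 40), (9, 13)])
READ a @v7: history=[(6, 6)] -> pick v6 -> 6
v10: WRITE b=19  (b history now [(1, 22), (5, 17), (7, 18), (8, 40), (9, 13), (10, 19)])
READ b @v4: history=[(1, 22), (5, 17), (7, 18), (8, 40), (9, 13), (10, 19)] -> pick v1 -> 22
v11: WRITE a=37  (a history now [(6, 6), (11, 37)])
v12: WRITE c=11  (c history now [(2, 31), (3, 34), (4, 18), (12, 11)])
v13: WRITE b=21  (b history now [(1, 22), (5, 17), (7, 18), (8, 40), (9, 13), (10, 19), (13, 21)])
READ b @v12: history=[(1, 22), (5, 17), (7, 18), (8, 40), (9, 13), (10, 19), (13, 21)] -> pick v10 -> 19
v14: WRITE b=26  (b history now [(1, 22), (5, 17), (7, 18), (8, 40), (9, 13), (10, 19), (13, 21), (14, 26)])
READ b @v4: history=[(1, 22), (5, 17), (7, 18), (8, 40), (9, 13), (10, 19), (13, 21), (14, 26)] -> pick v1 -> 22
v15: WRITE b=26  (b history now [(1, 22), (5, 17), (7, 18), (8, 40), (9, 13), (10, 19), (13, 21), (14, 26), (15, 26)])
READ b @v5: history=[(1, 22), (5, 17), (7, 18), (8, 40), (9, 13), (10, 19), (13, 21), (14, 26), (15, 26)] -> pick v5 -> 17
READ c @v2: history=[(2, 31), (3, 34), (4, 18), (12, 11)] -> pick v2 -> 31
v16: WRITE a=22  (a history now [(6, 6), (11, 37), (16, 22)])
READ a @v1: history=[(6, 6), (11, 37), (16, 22)] -> no version <= 1 -> NONE
v17: WRITE a=26  (a history now [(6, 6), (11, 37), (16, 22), (17, 26)])
v18: WRITE a=25  (a history now [(6, 6), (11, 37), (16, 22), (17, 26), (18, 25)])
v19: WRITE b=1  (b history now [(1, 22), (5, 17), (7, 18), (8, 40), (9, 13), (10, 19), (13, 21), (14, 26), (15, 26), (19, 1)])
v20: WRITE a=34  (a history now [(6, 6), (11, 37), (16, 22), (17, 26), (18, 25), (20, 34)])
READ c @v19: history=[(2, 31), (3, 34), (4, 18), (12, 11)] -> pick v12 -> 11
v21: WRITE c=31  (c history now [(2, 31), (3, 34), (4, 18), (12, 11), (21, 31)])
READ a @v4: history=[(6, 6), (11, 37), (16, 22), (17, 26), (18, 25), (20, 34)] -> no version <= 4 -> NONE
v22: WRITE a=26  (a history now [(6, 6), (11, 37), (16, 22), (17, 26), (18, 25), (20, 34), (22, 26)])
v23: WRITE b=36  (b history now [(1, 22), (5, 17), (7, 18), (8, 40), (9, 13), (10, 19), (13, 21), (14, 26), (15, 26), (19, 1), (23, 36)])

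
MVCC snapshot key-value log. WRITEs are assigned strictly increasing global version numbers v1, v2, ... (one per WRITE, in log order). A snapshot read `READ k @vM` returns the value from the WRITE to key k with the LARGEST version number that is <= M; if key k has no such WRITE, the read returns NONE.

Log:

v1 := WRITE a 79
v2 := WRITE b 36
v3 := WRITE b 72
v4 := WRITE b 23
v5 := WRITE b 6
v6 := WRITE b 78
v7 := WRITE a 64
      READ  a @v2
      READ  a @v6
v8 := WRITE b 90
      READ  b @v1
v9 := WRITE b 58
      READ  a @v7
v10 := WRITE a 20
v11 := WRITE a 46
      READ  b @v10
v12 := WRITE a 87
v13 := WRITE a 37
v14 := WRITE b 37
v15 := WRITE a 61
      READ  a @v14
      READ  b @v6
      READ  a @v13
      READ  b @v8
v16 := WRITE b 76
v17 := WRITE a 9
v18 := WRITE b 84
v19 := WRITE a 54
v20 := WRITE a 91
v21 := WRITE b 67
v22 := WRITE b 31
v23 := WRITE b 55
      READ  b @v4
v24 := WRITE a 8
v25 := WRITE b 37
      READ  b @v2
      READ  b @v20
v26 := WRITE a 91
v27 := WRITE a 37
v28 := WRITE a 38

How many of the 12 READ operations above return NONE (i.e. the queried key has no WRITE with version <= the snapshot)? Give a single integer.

Answer: 1

Derivation:
v1: WRITE a=79  (a history now [(1, 79)])
v2: WRITE b=36  (b history now [(2, 36)])
v3: WRITE b=72  (b history now [(2, 36), (3, 72)])
v4: WRITE b=23  (b history now [(2, 36), (3, 72), (4, 23)])
v5: WRITE b=6  (b history now [(2, 36), (3, 72), (4, 23), (5, 6)])
v6: WRITE b=78  (b history now [(2, 36), (3, 72), (4, 23), (5, 6), (6, 78)])
v7: WRITE a=64  (a history now [(1, 79), (7, 64)])
READ a @v2: history=[(1, 79), (7, 64)] -> pick v1 -> 79
READ a @v6: history=[(1, 79), (7, 64)] -> pick v1 -> 79
v8: WRITE b=90  (b history now [(2, 36), (3, 72), (4, 23), (5, 6), (6, 78), (8, 90)])
READ b @v1: history=[(2, 36), (3, 72), (4, 23), (5, 6), (6, 78), (8, 90)] -> no version <= 1 -> NONE
v9: WRITE b=58  (b history now [(2, 36), (3, 72), (4, 23), (5, 6), (6, 78), (8, 90), (9, 58)])
READ a @v7: history=[(1, 79), (7, 64)] -> pick v7 -> 64
v10: WRITE a=20  (a history now [(1, 79), (7, 64), (10, 20)])
v11: WRITE a=46  (a history now [(1, 79), (7, 64), (10, 20), (11, 46)])
READ b @v10: history=[(2, 36), (3, 72), (4, 23), (5, 6), (6, 78), (8, 90), (9, 58)] -> pick v9 -> 58
v12: WRITE a=87  (a history now [(1, 79), (7, 64), (10, 20), (11, 46), (12, 87)])
v13: WRITE a=37  (a history now [(1, 79), (7, 64), (10, 20), (11, 46), (12, 87), (13, 37)])
v14: WRITE b=37  (b history now [(2, 36), (3, 72), (4, 23), (5, 6), (6, 78), (8, 90), (9, 58), (14, 37)])
v15: WRITE a=61  (a history now [(1, 79), (7, 64), (10, 20), (11, 46), (12, 87), (13, 37), (15, 61)])
READ a @v14: history=[(1, 79), (7, 64), (10, 20), (11, 46), (12, 87), (13, 37), (15, 61)] -> pick v13 -> 37
READ b @v6: history=[(2, 36), (3, 72), (4, 23), (5, 6), (6, 78), (8, 90), (9, 58), (14, 37)] -> pick v6 -> 78
READ a @v13: history=[(1, 79), (7, 64), (10, 20), (11, 46), (12, 87), (13, 37), (15, 61)] -> pick v13 -> 37
READ b @v8: history=[(2, 36), (3, 72), (4, 23), (5, 6), (6, 78), (8, 90), (9, 58), (14, 37)] -> pick v8 -> 90
v16: WRITE b=76  (b history now [(2, 36), (3, 72), (4, 23), (5, 6), (6, 78), (8, 90), (9, 58), (14, 37), (16, 76)])
v17: WRITE a=9  (a history now [(1, 79), (7, 64), (10, 20), (11, 46), (12, 87), (13, 37), (15, 61), (17, 9)])
v18: WRITE b=84  (b history now [(2, 36), (3, 72), (4, 23), (5, 6), (6, 78), (8, 90), (9, 58), (14, 37), (16, 76), (18, 84)])
v19: WRITE a=54  (a history now [(1, 79), (7, 64), (10, 20), (11, 46), (12, 87), (13, 37), (15, 61), (17, 9), (19, 54)])
v20: WRITE a=91  (a history now [(1, 79), (7, 64), (10, 20), (11, 46), (12, 87), (13, 37), (15, 61), (17, 9), (19, 54), (20, 91)])
v21: WRITE b=67  (b history now [(2, 36), (3, 72), (4, 23), (5, 6), (6, 78), (8, 90), (9, 58), (14, 37), (16, 76), (18, 84), (21, 67)])
v22: WRITE b=31  (b history now [(2, 36), (3, 72), (4, 23), (5, 6), (6, 78), (8, 90), (9, 58), (14, 37), (16, 76), (18, 84), (21, 67), (22, 31)])
v23: WRITE b=55  (b history now [(2, 36), (3, 72), (4, 23), (5, 6), (6, 78), (8, 90), (9, 58), (14, 37), (16, 76), (18, 84), (21, 67), (22, 31), (23, 55)])
READ b @v4: history=[(2, 36), (3, 72), (4, 23), (5, 6), (6, 78), (8, 90), (9, 58), (14, 37), (16, 76), (18, 84), (21, 67), (22, 31), (23, 55)] -> pick v4 -> 23
v24: WRITE a=8  (a history now [(1, 79), (7, 64), (10, 20), (11, 46), (12, 87), (13, 37), (15, 61), (17, 9), (19, 54), (20, 91), (24, 8)])
v25: WRITE b=37  (b history now [(2, 36), (3, 72), (4, 23), (5, 6), (6, 78), (8, 90), (9, 58), (14, 37), (16, 76), (18, 84), (21, 67), (22, 31), (23, 55), (25, 37)])
READ b @v2: history=[(2, 36), (3, 72), (4, 23), (5, 6), (6, 78), (8, 90), (9, 58), (14, 37), (16, 76), (18, 84), (21, 67), (22, 31), (23, 55), (25, 37)] -> pick v2 -> 36
READ b @v20: history=[(2, 36), (3, 72), (4, 23), (5, 6), (6, 78), (8, 90), (9, 58), (14, 37), (16, 76), (18, 84), (21, 67), (22, 31), (23, 55), (25, 37)] -> pick v18 -> 84
v26: WRITE a=91  (a history now [(1, 79), (7, 64), (10, 20), (11, 46), (12, 87), (13, 37), (15, 61), (17, 9), (19, 54), (20, 91), (24, 8), (26, 91)])
v27: WRITE a=37  (a history now [(1, 79), (7, 64), (10, 20), (11, 46), (12, 87), (13, 37), (15, 61), (17, 9), (19, 54), (20, 91), (24, 8), (26, 91), (27, 37)])
v28: WRITE a=38  (a history now [(1, 79), (7, 64), (10, 20), (11, 46), (12, 87), (13, 37), (15, 61), (17, 9), (19, 54), (20, 91), (24, 8), (26, 91), (27, 37), (28, 38)])
Read results in order: ['79', '79', 'NONE', '64', '58', '37', '78', '37', '90', '23', '36', '84']
NONE count = 1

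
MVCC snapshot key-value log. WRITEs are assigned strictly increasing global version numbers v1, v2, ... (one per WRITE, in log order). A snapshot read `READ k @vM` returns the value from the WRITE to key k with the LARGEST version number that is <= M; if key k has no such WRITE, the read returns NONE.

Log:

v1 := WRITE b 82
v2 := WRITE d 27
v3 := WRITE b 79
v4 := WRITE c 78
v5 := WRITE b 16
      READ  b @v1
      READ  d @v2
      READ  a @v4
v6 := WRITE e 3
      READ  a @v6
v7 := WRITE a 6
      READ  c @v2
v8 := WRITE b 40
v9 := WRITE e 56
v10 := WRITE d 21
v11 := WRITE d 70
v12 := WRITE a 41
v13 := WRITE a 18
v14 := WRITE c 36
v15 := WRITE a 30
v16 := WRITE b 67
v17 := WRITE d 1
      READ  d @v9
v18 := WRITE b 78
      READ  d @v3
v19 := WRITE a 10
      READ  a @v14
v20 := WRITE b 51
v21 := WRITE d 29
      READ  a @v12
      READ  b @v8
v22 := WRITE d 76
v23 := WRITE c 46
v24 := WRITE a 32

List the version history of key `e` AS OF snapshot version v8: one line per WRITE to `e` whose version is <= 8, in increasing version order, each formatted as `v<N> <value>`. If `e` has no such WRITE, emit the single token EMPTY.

Answer: v6 3

Derivation:
Scan writes for key=e with version <= 8:
  v1 WRITE b 82 -> skip
  v2 WRITE d 27 -> skip
  v3 WRITE b 79 -> skip
  v4 WRITE c 78 -> skip
  v5 WRITE b 16 -> skip
  v6 WRITE e 3 -> keep
  v7 WRITE a 6 -> skip
  v8 WRITE b 40 -> skip
  v9 WRITE e 56 -> drop (> snap)
  v10 WRITE d 21 -> skip
  v11 WRITE d 70 -> skip
  v12 WRITE a 41 -> skip
  v13 WRITE a 18 -> skip
  v14 WRITE c 36 -> skip
  v15 WRITE a 30 -> skip
  v16 WRITE b 67 -> skip
  v17 WRITE d 1 -> skip
  v18 WRITE b 78 -> skip
  v19 WRITE a 10 -> skip
  v20 WRITE b 51 -> skip
  v21 WRITE d 29 -> skip
  v22 WRITE d 76 -> skip
  v23 WRITE c 46 -> skip
  v24 WRITE a 32 -> skip
Collected: [(6, 3)]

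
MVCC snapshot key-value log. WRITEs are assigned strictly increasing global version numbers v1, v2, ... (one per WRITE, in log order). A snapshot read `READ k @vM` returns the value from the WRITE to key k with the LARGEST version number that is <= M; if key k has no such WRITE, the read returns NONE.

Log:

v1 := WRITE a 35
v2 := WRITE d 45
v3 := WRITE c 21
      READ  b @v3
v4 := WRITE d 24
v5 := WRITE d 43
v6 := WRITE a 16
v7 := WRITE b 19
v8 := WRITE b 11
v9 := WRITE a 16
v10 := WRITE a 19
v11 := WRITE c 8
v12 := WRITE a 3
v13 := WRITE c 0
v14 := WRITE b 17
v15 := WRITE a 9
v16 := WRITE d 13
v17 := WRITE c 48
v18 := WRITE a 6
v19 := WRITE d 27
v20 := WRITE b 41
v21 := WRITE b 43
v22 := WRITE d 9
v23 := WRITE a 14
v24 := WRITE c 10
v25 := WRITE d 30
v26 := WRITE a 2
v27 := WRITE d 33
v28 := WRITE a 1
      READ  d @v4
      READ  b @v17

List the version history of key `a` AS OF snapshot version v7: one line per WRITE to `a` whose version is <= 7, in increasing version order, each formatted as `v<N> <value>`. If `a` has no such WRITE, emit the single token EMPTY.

Answer: v1 35
v6 16

Derivation:
Scan writes for key=a with version <= 7:
  v1 WRITE a 35 -> keep
  v2 WRITE d 45 -> skip
  v3 WRITE c 21 -> skip
  v4 WRITE d 24 -> skip
  v5 WRITE d 43 -> skip
  v6 WRITE a 16 -> keep
  v7 WRITE b 19 -> skip
  v8 WRITE b 11 -> skip
  v9 WRITE a 16 -> drop (> snap)
  v10 WRITE a 19 -> drop (> snap)
  v11 WRITE c 8 -> skip
  v12 WRITE a 3 -> drop (> snap)
  v13 WRITE c 0 -> skip
  v14 WRITE b 17 -> skip
  v15 WRITE a 9 -> drop (> snap)
  v16 WRITE d 13 -> skip
  v17 WRITE c 48 -> skip
  v18 WRITE a 6 -> drop (> snap)
  v19 WRITE d 27 -> skip
  v20 WRITE b 41 -> skip
  v21 WRITE b 43 -> skip
  v22 WRITE d 9 -> skip
  v23 WRITE a 14 -> drop (> snap)
  v24 WRITE c 10 -> skip
  v25 WRITE d 30 -> skip
  v26 WRITE a 2 -> drop (> snap)
  v27 WRITE d 33 -> skip
  v28 WRITE a 1 -> drop (> snap)
Collected: [(1, 35), (6, 16)]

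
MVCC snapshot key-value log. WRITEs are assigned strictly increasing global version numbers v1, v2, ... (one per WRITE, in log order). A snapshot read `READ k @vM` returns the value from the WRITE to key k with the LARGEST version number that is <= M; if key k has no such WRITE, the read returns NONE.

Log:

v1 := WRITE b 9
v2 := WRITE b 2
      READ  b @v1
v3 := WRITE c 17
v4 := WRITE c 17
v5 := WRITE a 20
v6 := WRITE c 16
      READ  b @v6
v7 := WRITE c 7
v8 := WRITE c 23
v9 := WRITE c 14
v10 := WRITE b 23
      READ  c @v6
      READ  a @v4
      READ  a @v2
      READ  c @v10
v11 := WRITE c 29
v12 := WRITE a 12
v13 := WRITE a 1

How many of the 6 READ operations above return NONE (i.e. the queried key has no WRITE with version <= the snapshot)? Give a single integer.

v1: WRITE b=9  (b history now [(1, 9)])
v2: WRITE b=2  (b history now [(1, 9), (2, 2)])
READ b @v1: history=[(1, 9), (2, 2)] -> pick v1 -> 9
v3: WRITE c=17  (c history now [(3, 17)])
v4: WRITE c=17  (c history now [(3, 17), (4, 17)])
v5: WRITE a=20  (a history now [(5, 20)])
v6: WRITE c=16  (c history now [(3, 17), (4, 17), (6, 16)])
READ b @v6: history=[(1, 9), (2, 2)] -> pick v2 -> 2
v7: WRITE c=7  (c history now [(3, 17), (4, 17), (6, 16), (7, 7)])
v8: WRITE c=23  (c history now [(3, 17), (4, 17), (6, 16), (7, 7), (8, 23)])
v9: WRITE c=14  (c history now [(3, 17), (4, 17), (6, 16), (7, 7), (8, 23), (9, 14)])
v10: WRITE b=23  (b history now [(1, 9), (2, 2), (10, 23)])
READ c @v6: history=[(3, 17), (4, 17), (6, 16), (7, 7), (8, 23), (9, 14)] -> pick v6 -> 16
READ a @v4: history=[(5, 20)] -> no version <= 4 -> NONE
READ a @v2: history=[(5, 20)] -> no version <= 2 -> NONE
READ c @v10: history=[(3, 17), (4, 17), (6, 16), (7, 7), (8, 23), (9, 14)] -> pick v9 -> 14
v11: WRITE c=29  (c history now [(3, 17), (4, 17), (6, 16), (7, 7), (8, 23), (9, 14), (11, 29)])
v12: WRITE a=12  (a history now [(5, 20), (12, 12)])
v13: WRITE a=1  (a history now [(5, 20), (12, 12), (13, 1)])
Read results in order: ['9', '2', '16', 'NONE', 'NONE', '14']
NONE count = 2

Answer: 2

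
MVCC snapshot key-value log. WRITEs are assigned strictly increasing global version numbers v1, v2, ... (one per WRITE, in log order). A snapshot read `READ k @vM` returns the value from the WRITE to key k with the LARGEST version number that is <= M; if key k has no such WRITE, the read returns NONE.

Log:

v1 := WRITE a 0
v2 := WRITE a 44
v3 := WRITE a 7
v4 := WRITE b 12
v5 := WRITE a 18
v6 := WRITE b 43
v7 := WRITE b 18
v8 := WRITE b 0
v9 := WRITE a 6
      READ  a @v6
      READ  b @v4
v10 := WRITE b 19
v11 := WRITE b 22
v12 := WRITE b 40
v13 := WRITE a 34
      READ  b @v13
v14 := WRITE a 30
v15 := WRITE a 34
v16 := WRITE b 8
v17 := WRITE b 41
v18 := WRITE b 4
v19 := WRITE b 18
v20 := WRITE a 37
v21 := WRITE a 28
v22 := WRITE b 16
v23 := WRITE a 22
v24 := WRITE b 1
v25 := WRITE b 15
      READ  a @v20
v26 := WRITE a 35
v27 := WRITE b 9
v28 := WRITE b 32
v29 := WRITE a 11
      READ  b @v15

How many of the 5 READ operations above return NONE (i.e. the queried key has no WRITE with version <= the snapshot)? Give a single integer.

Answer: 0

Derivation:
v1: WRITE a=0  (a history now [(1, 0)])
v2: WRITE a=44  (a history now [(1, 0), (2, 44)])
v3: WRITE a=7  (a history now [(1, 0), (2, 44), (3, 7)])
v4: WRITE b=12  (b history now [(4, 12)])
v5: WRITE a=18  (a history now [(1, 0), (2, 44), (3, 7), (5, 18)])
v6: WRITE b=43  (b history now [(4, 12), (6, 43)])
v7: WRITE b=18  (b history now [(4, 12), (6, 43), (7, 18)])
v8: WRITE b=0  (b history now [(4, 12), (6, 43), (7, 18), (8, 0)])
v9: WRITE a=6  (a history now [(1, 0), (2, 44), (3, 7), (5, 18), (9, 6)])
READ a @v6: history=[(1, 0), (2, 44), (3, 7), (5, 18), (9, 6)] -> pick v5 -> 18
READ b @v4: history=[(4, 12), (6, 43), (7, 18), (8, 0)] -> pick v4 -> 12
v10: WRITE b=19  (b history now [(4, 12), (6, 43), (7, 18), (8, 0), (10, 19)])
v11: WRITE b=22  (b history now [(4, 12), (6, 43), (7, 18), (8, 0), (10, 19), (11, 22)])
v12: WRITE b=40  (b history now [(4, 12), (6, 43), (7, 18), (8, 0), (10, 19), (11, 22), (12, 40)])
v13: WRITE a=34  (a history now [(1, 0), (2, 44), (3, 7), (5, 18), (9, 6), (13, 34)])
READ b @v13: history=[(4, 12), (6, 43), (7, 18), (8, 0), (10, 19), (11, 22), (12, 40)] -> pick v12 -> 40
v14: WRITE a=30  (a history now [(1, 0), (2, 44), (3, 7), (5, 18), (9, 6), (13, 34), (14, 30)])
v15: WRITE a=34  (a history now [(1, 0), (2, 44), (3, 7), (5, 18), (9, 6), (13, 34), (14, 30), (15, 34)])
v16: WRITE b=8  (b history now [(4, 12), (6, 43), (7, 18), (8, 0), (10, 19), (11, 22), (12, 40), (16, 8)])
v17: WRITE b=41  (b history now [(4, 12), (6, 43), (7, 18), (8, 0), (10, 19), (11, 22), (12, 40), (16, 8), (17, 41)])
v18: WRITE b=4  (b history now [(4, 12), (6, 43), (7, 18), (8, 0), (10, 19), (11, 22), (12, 40), (16, 8), (17, 41), (18, 4)])
v19: WRITE b=18  (b history now [(4, 12), (6, 43), (7, 18), (8, 0), (10, 19), (11, 22), (12, 40), (16, 8), (17, 41), (18, 4), (19, 18)])
v20: WRITE a=37  (a history now [(1, 0), (2, 44), (3, 7), (5, 18), (9, 6), (13, 34), (14, 30), (15, 34), (20, 37)])
v21: WRITE a=28  (a history now [(1, 0), (2, 44), (3, 7), (5, 18), (9, 6), (13, 34), (14, 30), (15, 34), (20, 37), (21, 28)])
v22: WRITE b=16  (b history now [(4, 12), (6, 43), (7, 18), (8, 0), (10, 19), (11, 22), (12, 40), (16, 8), (17, 41), (18, 4), (19, 18), (22, 16)])
v23: WRITE a=22  (a history now [(1, 0), (2, 44), (3, 7), (5, 18), (9, 6), (13, 34), (14, 30), (15, 34), (20, 37), (21, 28), (23, 22)])
v24: WRITE b=1  (b history now [(4, 12), (6, 43), (7, 18), (8, 0), (10, 19), (11, 22), (12, 40), (16, 8), (17, 41), (18, 4), (19, 18), (22, 16), (24, 1)])
v25: WRITE b=15  (b history now [(4, 12), (6, 43), (7, 18), (8, 0), (10, 19), (11, 22), (12, 40), (16, 8), (17, 41), (18, 4), (19, 18), (22, 16), (24, 1), (25, 15)])
READ a @v20: history=[(1, 0), (2, 44), (3, 7), (5, 18), (9, 6), (13, 34), (14, 30), (15, 34), (20, 37), (21, 28), (23, 22)] -> pick v20 -> 37
v26: WRITE a=35  (a history now [(1, 0), (2, 44), (3, 7), (5, 18), (9, 6), (13, 34), (14, 30), (15, 34), (20, 37), (21, 28), (23, 22), (26, 35)])
v27: WRITE b=9  (b history now [(4, 12), (6, 43), (7, 18), (8, 0), (10, 19), (11, 22), (12, 40), (16, 8), (17, 41), (18, 4), (19, 18), (22, 16), (24, 1), (25, 15), (27, 9)])
v28: WRITE b=32  (b history now [(4, 12), (6, 43), (7, 18), (8, 0), (10, 19), (11, 22), (12, 40), (16, 8), (17, 41), (18, 4), (19, 18), (22, 16), (24, 1), (25, 15), (27, 9), (28, 32)])
v29: WRITE a=11  (a history now [(1, 0), (2, 44), (3, 7), (5, 18), (9, 6), (13, 34), (14, 30), (15, 34), (20, 37), (21, 28), (23, 22), (26, 35), (29, 11)])
READ b @v15: history=[(4, 12), (6, 43), (7, 18), (8, 0), (10, 19), (11, 22), (12, 40), (16, 8), (17, 41), (18, 4), (19, 18), (22, 16), (24, 1), (25, 15), (27, 9), (28, 32)] -> pick v12 -> 40
Read results in order: ['18', '12', '40', '37', '40']
NONE count = 0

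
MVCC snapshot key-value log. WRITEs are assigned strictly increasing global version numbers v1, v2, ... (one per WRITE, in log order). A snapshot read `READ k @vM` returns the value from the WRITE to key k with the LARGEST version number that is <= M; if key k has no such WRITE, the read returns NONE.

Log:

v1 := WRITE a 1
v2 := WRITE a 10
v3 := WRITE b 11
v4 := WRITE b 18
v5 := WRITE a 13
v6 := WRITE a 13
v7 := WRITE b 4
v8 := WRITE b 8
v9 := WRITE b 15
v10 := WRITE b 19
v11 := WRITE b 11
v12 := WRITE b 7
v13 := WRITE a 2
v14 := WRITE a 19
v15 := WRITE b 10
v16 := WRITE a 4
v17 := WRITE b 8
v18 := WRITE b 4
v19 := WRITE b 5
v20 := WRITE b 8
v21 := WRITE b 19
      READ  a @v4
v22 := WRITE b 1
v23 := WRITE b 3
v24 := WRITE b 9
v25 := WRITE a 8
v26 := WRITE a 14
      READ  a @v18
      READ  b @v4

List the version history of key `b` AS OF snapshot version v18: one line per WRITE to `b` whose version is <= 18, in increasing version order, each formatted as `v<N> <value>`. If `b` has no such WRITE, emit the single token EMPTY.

Answer: v3 11
v4 18
v7 4
v8 8
v9 15
v10 19
v11 11
v12 7
v15 10
v17 8
v18 4

Derivation:
Scan writes for key=b with version <= 18:
  v1 WRITE a 1 -> skip
  v2 WRITE a 10 -> skip
  v3 WRITE b 11 -> keep
  v4 WRITE b 18 -> keep
  v5 WRITE a 13 -> skip
  v6 WRITE a 13 -> skip
  v7 WRITE b 4 -> keep
  v8 WRITE b 8 -> keep
  v9 WRITE b 15 -> keep
  v10 WRITE b 19 -> keep
  v11 WRITE b 11 -> keep
  v12 WRITE b 7 -> keep
  v13 WRITE a 2 -> skip
  v14 WRITE a 19 -> skip
  v15 WRITE b 10 -> keep
  v16 WRITE a 4 -> skip
  v17 WRITE b 8 -> keep
  v18 WRITE b 4 -> keep
  v19 WRITE b 5 -> drop (> snap)
  v20 WRITE b 8 -> drop (> snap)
  v21 WRITE b 19 -> drop (> snap)
  v22 WRITE b 1 -> drop (> snap)
  v23 WRITE b 3 -> drop (> snap)
  v24 WRITE b 9 -> drop (> snap)
  v25 WRITE a 8 -> skip
  v26 WRITE a 14 -> skip
Collected: [(3, 11), (4, 18), (7, 4), (8, 8), (9, 15), (10, 19), (11, 11), (12, 7), (15, 10), (17, 8), (18, 4)]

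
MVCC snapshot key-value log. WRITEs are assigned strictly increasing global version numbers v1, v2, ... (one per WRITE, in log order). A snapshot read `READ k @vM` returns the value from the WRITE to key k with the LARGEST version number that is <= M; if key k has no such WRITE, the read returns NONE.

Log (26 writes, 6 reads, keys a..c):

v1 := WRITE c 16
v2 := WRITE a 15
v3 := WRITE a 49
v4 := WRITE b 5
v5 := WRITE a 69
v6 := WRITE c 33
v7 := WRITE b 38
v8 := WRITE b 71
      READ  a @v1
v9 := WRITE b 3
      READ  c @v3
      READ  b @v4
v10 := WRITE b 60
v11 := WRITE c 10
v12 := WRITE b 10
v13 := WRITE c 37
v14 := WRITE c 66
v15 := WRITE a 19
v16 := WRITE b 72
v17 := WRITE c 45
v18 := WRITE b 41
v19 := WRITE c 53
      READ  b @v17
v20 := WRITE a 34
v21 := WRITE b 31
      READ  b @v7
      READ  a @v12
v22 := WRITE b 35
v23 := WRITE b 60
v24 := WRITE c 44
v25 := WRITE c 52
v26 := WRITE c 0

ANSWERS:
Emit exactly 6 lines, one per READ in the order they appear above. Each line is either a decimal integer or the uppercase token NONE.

Answer: NONE
16
5
72
38
69

Derivation:
v1: WRITE c=16  (c history now [(1, 16)])
v2: WRITE a=15  (a history now [(2, 15)])
v3: WRITE a=49  (a history now [(2, 15), (3, 49)])
v4: WRITE b=5  (b history now [(4, 5)])
v5: WRITE a=69  (a history now [(2, 15), (3, 49), (5, 69)])
v6: WRITE c=33  (c history now [(1, 16), (6, 33)])
v7: WRITE b=38  (b history now [(4, 5), (7, 38)])
v8: WRITE b=71  (b history now [(4, 5), (7, 38), (8, 71)])
READ a @v1: history=[(2, 15), (3, 49), (5, 69)] -> no version <= 1 -> NONE
v9: WRITE b=3  (b history now [(4, 5), (7, 38), (8, 71), (9, 3)])
READ c @v3: history=[(1, 16), (6, 33)] -> pick v1 -> 16
READ b @v4: history=[(4, 5), (7, 38), (8, 71), (9, 3)] -> pick v4 -> 5
v10: WRITE b=60  (b history now [(4, 5), (7, 38), (8, 71), (9, 3), (10, 60)])
v11: WRITE c=10  (c history now [(1, 16), (6, 33), (11, 10)])
v12: WRITE b=10  (b history now [(4, 5), (7, 38), (8, 71), (9, 3), (10, 60), (12, 10)])
v13: WRITE c=37  (c history now [(1, 16), (6, 33), (11, 10), (13, 37)])
v14: WRITE c=66  (c history now [(1, 16), (6, 33), (11, 10), (13, 37), (14, 66)])
v15: WRITE a=19  (a history now [(2, 15), (3, 49), (5, 69), (15, 19)])
v16: WRITE b=72  (b history now [(4, 5), (7, 38), (8, 71), (9, 3), (10, 60), (12, 10), (16, 72)])
v17: WRITE c=45  (c history now [(1, 16), (6, 33), (11, 10), (13, 37), (14, 66), (17, 45)])
v18: WRITE b=41  (b history now [(4, 5), (7, 38), (8, 71), (9, 3), (10, 60), (12, 10), (16, 72), (18, 41)])
v19: WRITE c=53  (c history now [(1, 16), (6, 33), (11, 10), (13, 37), (14, 66), (17, 45), (19, 53)])
READ b @v17: history=[(4, 5), (7, 38), (8, 71), (9, 3), (10, 60), (12, 10), (16, 72), (18, 41)] -> pick v16 -> 72
v20: WRITE a=34  (a history now [(2, 15), (3, 49), (5, 69), (15, 19), (20, 34)])
v21: WRITE b=31  (b history now [(4, 5), (7, 38), (8, 71), (9, 3), (10, 60), (12, 10), (16, 72), (18, 41), (21, 31)])
READ b @v7: history=[(4, 5), (7, 38), (8, 71), (9, 3), (10, 60), (12, 10), (16, 72), (18, 41), (21, 31)] -> pick v7 -> 38
READ a @v12: history=[(2, 15), (3, 49), (5, 69), (15, 19), (20, 34)] -> pick v5 -> 69
v22: WRITE b=35  (b history now [(4, 5), (7, 38), (8, 71), (9, 3), (10, 60), (12, 10), (16, 72), (18, 41), (21, 31), (22, 35)])
v23: WRITE b=60  (b history now [(4, 5), (7, 38), (8, 71), (9, 3), (10, 60), (12, 10), (16, 72), (18, 41), (21, 31), (22, 35), (23, 60)])
v24: WRITE c=44  (c history now [(1, 16), (6, 33), (11, 10), (13, 37), (14, 66), (17, 45), (19, 53), (24, 44)])
v25: WRITE c=52  (c history now [(1, 16), (6, 33), (11, 10), (13, 37), (14, 66), (17, 45), (19, 53), (24, 44), (25, 52)])
v26: WRITE c=0  (c history now [(1, 16), (6, 33), (11, 10), (13, 37), (14, 66), (17, 45), (19, 53), (24, 44), (25, 52), (26, 0)])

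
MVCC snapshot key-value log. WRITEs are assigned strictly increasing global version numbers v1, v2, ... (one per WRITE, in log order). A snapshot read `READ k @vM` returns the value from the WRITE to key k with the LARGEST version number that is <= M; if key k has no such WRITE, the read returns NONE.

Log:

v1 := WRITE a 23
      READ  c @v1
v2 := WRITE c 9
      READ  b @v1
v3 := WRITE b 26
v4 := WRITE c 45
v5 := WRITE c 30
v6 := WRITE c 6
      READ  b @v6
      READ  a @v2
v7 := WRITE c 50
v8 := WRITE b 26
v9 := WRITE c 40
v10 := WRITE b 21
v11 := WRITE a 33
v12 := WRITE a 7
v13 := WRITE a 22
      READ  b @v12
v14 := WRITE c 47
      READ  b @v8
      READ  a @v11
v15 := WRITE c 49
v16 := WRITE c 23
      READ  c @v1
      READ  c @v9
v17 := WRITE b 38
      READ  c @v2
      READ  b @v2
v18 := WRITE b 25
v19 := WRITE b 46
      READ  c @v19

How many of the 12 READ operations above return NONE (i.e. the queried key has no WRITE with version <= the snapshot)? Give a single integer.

Answer: 4

Derivation:
v1: WRITE a=23  (a history now [(1, 23)])
READ c @v1: history=[] -> no version <= 1 -> NONE
v2: WRITE c=9  (c history now [(2, 9)])
READ b @v1: history=[] -> no version <= 1 -> NONE
v3: WRITE b=26  (b history now [(3, 26)])
v4: WRITE c=45  (c history now [(2, 9), (4, 45)])
v5: WRITE c=30  (c history now [(2, 9), (4, 45), (5, 30)])
v6: WRITE c=6  (c history now [(2, 9), (4, 45), (5, 30), (6, 6)])
READ b @v6: history=[(3, 26)] -> pick v3 -> 26
READ a @v2: history=[(1, 23)] -> pick v1 -> 23
v7: WRITE c=50  (c history now [(2, 9), (4, 45), (5, 30), (6, 6), (7, 50)])
v8: WRITE b=26  (b history now [(3, 26), (8, 26)])
v9: WRITE c=40  (c history now [(2, 9), (4, 45), (5, 30), (6, 6), (7, 50), (9, 40)])
v10: WRITE b=21  (b history now [(3, 26), (8, 26), (10, 21)])
v11: WRITE a=33  (a history now [(1, 23), (11, 33)])
v12: WRITE a=7  (a history now [(1, 23), (11, 33), (12, 7)])
v13: WRITE a=22  (a history now [(1, 23), (11, 33), (12, 7), (13, 22)])
READ b @v12: history=[(3, 26), (8, 26), (10, 21)] -> pick v10 -> 21
v14: WRITE c=47  (c history now [(2, 9), (4, 45), (5, 30), (6, 6), (7, 50), (9, 40), (14, 47)])
READ b @v8: history=[(3, 26), (8, 26), (10, 21)] -> pick v8 -> 26
READ a @v11: history=[(1, 23), (11, 33), (12, 7), (13, 22)] -> pick v11 -> 33
v15: WRITE c=49  (c history now [(2, 9), (4, 45), (5, 30), (6, 6), (7, 50), (9, 40), (14, 47), (15, 49)])
v16: WRITE c=23  (c history now [(2, 9), (4, 45), (5, 30), (6, 6), (7, 50), (9, 40), (14, 47), (15, 49), (16, 23)])
READ c @v1: history=[(2, 9), (4, 45), (5, 30), (6, 6), (7, 50), (9, 40), (14, 47), (15, 49), (16, 23)] -> no version <= 1 -> NONE
READ c @v9: history=[(2, 9), (4, 45), (5, 30), (6, 6), (7, 50), (9, 40), (14, 47), (15, 49), (16, 23)] -> pick v9 -> 40
v17: WRITE b=38  (b history now [(3, 26), (8, 26), (10, 21), (17, 38)])
READ c @v2: history=[(2, 9), (4, 45), (5, 30), (6, 6), (7, 50), (9, 40), (14, 47), (15, 49), (16, 23)] -> pick v2 -> 9
READ b @v2: history=[(3, 26), (8, 26), (10, 21), (17, 38)] -> no version <= 2 -> NONE
v18: WRITE b=25  (b history now [(3, 26), (8, 26), (10, 21), (17, 38), (18, 25)])
v19: WRITE b=46  (b history now [(3, 26), (8, 26), (10, 21), (17, 38), (18, 25), (19, 46)])
READ c @v19: history=[(2, 9), (4, 45), (5, 30), (6, 6), (7, 50), (9, 40), (14, 47), (15, 49), (16, 23)] -> pick v16 -> 23
Read results in order: ['NONE', 'NONE', '26', '23', '21', '26', '33', 'NONE', '40', '9', 'NONE', '23']
NONE count = 4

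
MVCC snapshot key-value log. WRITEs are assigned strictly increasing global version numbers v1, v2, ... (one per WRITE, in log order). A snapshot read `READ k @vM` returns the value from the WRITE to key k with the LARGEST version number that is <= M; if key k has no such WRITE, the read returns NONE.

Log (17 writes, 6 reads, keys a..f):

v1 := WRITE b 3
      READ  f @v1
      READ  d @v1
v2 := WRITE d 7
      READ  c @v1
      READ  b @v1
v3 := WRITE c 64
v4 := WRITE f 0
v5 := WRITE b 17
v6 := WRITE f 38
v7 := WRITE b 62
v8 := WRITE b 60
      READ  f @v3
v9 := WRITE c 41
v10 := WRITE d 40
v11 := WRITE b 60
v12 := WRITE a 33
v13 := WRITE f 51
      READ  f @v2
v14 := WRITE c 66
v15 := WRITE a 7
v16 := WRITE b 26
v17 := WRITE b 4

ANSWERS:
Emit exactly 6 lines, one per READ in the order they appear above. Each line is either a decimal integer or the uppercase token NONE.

Answer: NONE
NONE
NONE
3
NONE
NONE

Derivation:
v1: WRITE b=3  (b history now [(1, 3)])
READ f @v1: history=[] -> no version <= 1 -> NONE
READ d @v1: history=[] -> no version <= 1 -> NONE
v2: WRITE d=7  (d history now [(2, 7)])
READ c @v1: history=[] -> no version <= 1 -> NONE
READ b @v1: history=[(1, 3)] -> pick v1 -> 3
v3: WRITE c=64  (c history now [(3, 64)])
v4: WRITE f=0  (f history now [(4, 0)])
v5: WRITE b=17  (b history now [(1, 3), (5, 17)])
v6: WRITE f=38  (f history now [(4, 0), (6, 38)])
v7: WRITE b=62  (b history now [(1, 3), (5, 17), (7, 62)])
v8: WRITE b=60  (b history now [(1, 3), (5, 17), (7, 62), (8, 60)])
READ f @v3: history=[(4, 0), (6, 38)] -> no version <= 3 -> NONE
v9: WRITE c=41  (c history now [(3, 64), (9, 41)])
v10: WRITE d=40  (d history now [(2, 7), (10, 40)])
v11: WRITE b=60  (b history now [(1, 3), (5, 17), (7, 62), (8, 60), (11, 60)])
v12: WRITE a=33  (a history now [(12, 33)])
v13: WRITE f=51  (f history now [(4, 0), (6, 38), (13, 51)])
READ f @v2: history=[(4, 0), (6, 38), (13, 51)] -> no version <= 2 -> NONE
v14: WRITE c=66  (c history now [(3, 64), (9, 41), (14, 66)])
v15: WRITE a=7  (a history now [(12, 33), (15, 7)])
v16: WRITE b=26  (b history now [(1, 3), (5, 17), (7, 62), (8, 60), (11, 60), (16, 26)])
v17: WRITE b=4  (b history now [(1, 3), (5, 17), (7, 62), (8, 60), (11, 60), (16, 26), (17, 4)])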